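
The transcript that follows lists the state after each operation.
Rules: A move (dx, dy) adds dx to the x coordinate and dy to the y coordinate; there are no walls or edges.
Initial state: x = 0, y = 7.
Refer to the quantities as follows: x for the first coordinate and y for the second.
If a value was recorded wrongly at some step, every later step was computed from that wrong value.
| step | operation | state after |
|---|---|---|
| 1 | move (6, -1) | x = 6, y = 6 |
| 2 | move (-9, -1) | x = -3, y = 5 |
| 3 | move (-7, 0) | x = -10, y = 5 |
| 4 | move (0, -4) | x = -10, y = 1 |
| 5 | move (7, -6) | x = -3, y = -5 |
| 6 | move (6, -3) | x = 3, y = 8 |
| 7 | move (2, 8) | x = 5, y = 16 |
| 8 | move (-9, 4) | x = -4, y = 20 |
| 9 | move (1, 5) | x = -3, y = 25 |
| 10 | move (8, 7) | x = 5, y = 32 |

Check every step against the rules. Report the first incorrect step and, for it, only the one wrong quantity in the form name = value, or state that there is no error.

step 6, y = -8

1. x = 0 + (6) = 6, y = 7 + (-1) = 6 (checks out)
2. x = 6 + (-9) = -3, y = 6 + (-1) = 5 (confirmed correct)
3. x = -3 + (-7) = -10, y = 5 + (0) = 5 (agrees with the transcript)
4. x = -10 + (0) = -10, y = 5 + (-4) = 1 (in agreement)
5. x = -10 + (7) = -3, y = 1 + (-6) = -5 (exactly as logged)
6. x = -3 + (6) = 3, y = -5 + (-3) = -8 (the transcript has a different value)
Conclusion: step 6 carries the first error; the entry should be y = -8.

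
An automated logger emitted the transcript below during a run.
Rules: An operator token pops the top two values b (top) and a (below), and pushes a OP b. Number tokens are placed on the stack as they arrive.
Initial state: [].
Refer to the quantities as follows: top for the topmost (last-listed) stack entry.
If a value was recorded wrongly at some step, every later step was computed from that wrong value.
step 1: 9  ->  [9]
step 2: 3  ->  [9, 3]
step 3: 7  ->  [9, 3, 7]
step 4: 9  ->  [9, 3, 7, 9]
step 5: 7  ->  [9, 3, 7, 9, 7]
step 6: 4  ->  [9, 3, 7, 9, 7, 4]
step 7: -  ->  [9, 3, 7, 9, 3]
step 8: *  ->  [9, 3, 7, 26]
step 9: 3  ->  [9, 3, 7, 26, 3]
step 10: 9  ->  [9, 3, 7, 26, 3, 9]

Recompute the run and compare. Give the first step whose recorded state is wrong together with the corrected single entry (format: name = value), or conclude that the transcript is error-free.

step 8, top = 27

step 1: push 9: top = 9 -> exactly as logged
step 2: push 3: top = 3 -> agrees with the transcript
step 3: push 7: top = 7 -> same as recorded
step 4: push 9: top = 9 -> checks out
step 5: push 7: top = 7 -> no discrepancy
step 6: push 4: top = 4 -> matches
step 7: 7 - 4 = 3 -> checks out
step 8: 9 * 3 = 27 -> the transcript disagrees here
First incorrect step: 8; the correct value is top = 27.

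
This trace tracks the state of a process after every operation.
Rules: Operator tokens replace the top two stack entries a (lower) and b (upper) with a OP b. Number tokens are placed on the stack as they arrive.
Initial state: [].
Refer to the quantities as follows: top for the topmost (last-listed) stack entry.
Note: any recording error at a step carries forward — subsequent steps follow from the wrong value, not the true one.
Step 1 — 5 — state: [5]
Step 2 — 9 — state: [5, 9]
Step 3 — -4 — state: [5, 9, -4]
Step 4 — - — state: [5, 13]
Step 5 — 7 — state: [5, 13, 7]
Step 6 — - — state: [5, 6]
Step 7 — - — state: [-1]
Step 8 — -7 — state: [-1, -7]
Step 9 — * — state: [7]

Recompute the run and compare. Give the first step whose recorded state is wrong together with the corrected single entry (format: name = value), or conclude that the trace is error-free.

1. push 5: top = 5 (consistent with the trace)
2. push 9: top = 9 (consistent with the trace)
3. push -4: top = -4 (consistent with the trace)
4. 9 - -4 = 13 (verified)
5. push 7: top = 7 (matches)
6. 13 - 7 = 6 (exactly as logged)
7. 5 - 6 = -1 (agrees with the trace)
8. push -7: top = -7 (no discrepancy)
9. -1 * -7 = 7 (verified)
Nothing is out of place; the run is error-free.

no error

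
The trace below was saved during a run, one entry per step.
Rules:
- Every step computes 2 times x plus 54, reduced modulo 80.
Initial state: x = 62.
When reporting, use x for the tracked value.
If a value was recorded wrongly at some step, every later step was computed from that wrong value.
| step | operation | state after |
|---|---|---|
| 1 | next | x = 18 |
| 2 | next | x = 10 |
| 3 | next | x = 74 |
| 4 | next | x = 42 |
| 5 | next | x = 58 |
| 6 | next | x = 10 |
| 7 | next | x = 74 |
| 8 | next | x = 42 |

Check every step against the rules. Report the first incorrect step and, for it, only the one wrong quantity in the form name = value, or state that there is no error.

Recomputing the run from the initial state:
step 1: x = 18
step 2: x = 10
step 3: x = 74
step 4: x = 42
step 5: x = 58
step 6: x = 10
step 7: x = 74
step 8: x = 42
This matches the trace at every step.

no error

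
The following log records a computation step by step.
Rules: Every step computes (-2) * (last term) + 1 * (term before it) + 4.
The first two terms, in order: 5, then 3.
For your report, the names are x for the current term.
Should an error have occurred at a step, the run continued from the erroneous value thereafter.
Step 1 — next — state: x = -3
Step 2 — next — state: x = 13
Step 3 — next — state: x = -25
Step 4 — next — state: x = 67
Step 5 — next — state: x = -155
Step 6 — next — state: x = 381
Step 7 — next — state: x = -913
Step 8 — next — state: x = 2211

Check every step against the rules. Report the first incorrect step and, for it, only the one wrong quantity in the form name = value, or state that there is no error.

step 1, x = 3

Recomputing the run from the initial state:
step 1: x = 3
step 2: x = 1
step 3: x = 5
step 4: x = -5
step 5: x = 19
step 6: x = -39
step 7: x = 101
step 8: x = -237
The first disagreement with the log is at step 1, where the value should be x = 3.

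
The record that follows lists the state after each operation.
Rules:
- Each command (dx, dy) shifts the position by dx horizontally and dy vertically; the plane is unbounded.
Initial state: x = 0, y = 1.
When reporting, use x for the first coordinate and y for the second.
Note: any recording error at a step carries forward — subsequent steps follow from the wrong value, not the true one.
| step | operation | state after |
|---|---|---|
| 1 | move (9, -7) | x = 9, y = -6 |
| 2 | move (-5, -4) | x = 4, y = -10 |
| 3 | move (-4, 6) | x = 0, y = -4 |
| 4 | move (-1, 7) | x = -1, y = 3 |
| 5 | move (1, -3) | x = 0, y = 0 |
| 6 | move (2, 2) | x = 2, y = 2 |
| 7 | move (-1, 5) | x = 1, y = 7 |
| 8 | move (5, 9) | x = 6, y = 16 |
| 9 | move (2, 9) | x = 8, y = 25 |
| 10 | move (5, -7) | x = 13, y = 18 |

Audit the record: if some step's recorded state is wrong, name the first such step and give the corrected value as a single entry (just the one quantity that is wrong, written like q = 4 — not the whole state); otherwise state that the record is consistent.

no error

Step 1: x = 0 + (9) = 9, y = 1 + (-7) = -6 — matches.
Step 2: x = 9 + (-5) = 4, y = -6 + (-4) = -10 — exactly as logged.
Step 3: x = 4 + (-4) = 0, y = -10 + (6) = -4 — verified.
Step 4: x = 0 + (-1) = -1, y = -4 + (7) = 3 — exactly as logged.
Step 5: x = -1 + (1) = 0, y = 3 + (-3) = 0 — agrees with the record.
Step 6: x = 0 + (2) = 2, y = 0 + (2) = 2 — agrees with the record.
Step 7: x = 2 + (-1) = 1, y = 2 + (5) = 7 — matches.
Step 8: x = 1 + (5) = 6, y = 7 + (9) = 16 — exactly as logged.
Step 9: x = 6 + (2) = 8, y = 16 + (9) = 25 — matches.
Step 10: x = 8 + (5) = 13, y = 25 + (-7) = 18 — checks out.
No step deviates from the rules.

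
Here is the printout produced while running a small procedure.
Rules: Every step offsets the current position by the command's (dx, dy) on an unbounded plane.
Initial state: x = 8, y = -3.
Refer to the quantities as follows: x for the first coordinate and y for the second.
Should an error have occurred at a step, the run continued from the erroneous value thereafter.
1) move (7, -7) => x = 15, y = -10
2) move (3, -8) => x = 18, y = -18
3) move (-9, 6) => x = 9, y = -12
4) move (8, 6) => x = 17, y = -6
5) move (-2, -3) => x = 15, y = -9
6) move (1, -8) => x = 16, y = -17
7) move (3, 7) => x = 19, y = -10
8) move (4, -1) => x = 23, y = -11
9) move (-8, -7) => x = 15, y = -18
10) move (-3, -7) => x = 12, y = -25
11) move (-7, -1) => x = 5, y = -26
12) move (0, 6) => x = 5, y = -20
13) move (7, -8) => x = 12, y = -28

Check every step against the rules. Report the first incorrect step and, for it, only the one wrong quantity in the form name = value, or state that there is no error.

Recomputing the run from the initial state:
step 1: x = 15, y = -10
step 2: x = 18, y = -18
step 3: x = 9, y = -12
step 4: x = 17, y = -6
step 5: x = 15, y = -9
step 6: x = 16, y = -17
step 7: x = 19, y = -10
step 8: x = 23, y = -11
step 9: x = 15, y = -18
step 10: x = 12, y = -25
step 11: x = 5, y = -26
step 12: x = 5, y = -20
step 13: x = 12, y = -28
This matches the printout at every step.

no error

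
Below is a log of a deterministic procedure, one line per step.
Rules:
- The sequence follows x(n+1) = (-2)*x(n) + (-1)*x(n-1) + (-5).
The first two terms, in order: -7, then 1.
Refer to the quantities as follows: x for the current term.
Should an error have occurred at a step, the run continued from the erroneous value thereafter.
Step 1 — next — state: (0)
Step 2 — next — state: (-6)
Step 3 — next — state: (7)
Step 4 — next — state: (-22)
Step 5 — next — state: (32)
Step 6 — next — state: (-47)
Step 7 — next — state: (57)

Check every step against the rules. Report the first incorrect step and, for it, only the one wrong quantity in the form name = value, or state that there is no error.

Step 1: x = -2*(1) + (-1)*(-7) + (-5) = 0 — agrees with the log.
Step 2: x = -2*(0) + (-1)*(1) + (-5) = -6 — confirmed correct.
Step 3: x = -2*(-6) + (-1)*(0) + (-5) = 7 — checks out.
Step 4: x = -2*(7) + (-1)*(-6) + (-5) = -13 — not what was recorded.
The earliest wrong entry is at step 4: it should read x = -13.

step 4, x = -13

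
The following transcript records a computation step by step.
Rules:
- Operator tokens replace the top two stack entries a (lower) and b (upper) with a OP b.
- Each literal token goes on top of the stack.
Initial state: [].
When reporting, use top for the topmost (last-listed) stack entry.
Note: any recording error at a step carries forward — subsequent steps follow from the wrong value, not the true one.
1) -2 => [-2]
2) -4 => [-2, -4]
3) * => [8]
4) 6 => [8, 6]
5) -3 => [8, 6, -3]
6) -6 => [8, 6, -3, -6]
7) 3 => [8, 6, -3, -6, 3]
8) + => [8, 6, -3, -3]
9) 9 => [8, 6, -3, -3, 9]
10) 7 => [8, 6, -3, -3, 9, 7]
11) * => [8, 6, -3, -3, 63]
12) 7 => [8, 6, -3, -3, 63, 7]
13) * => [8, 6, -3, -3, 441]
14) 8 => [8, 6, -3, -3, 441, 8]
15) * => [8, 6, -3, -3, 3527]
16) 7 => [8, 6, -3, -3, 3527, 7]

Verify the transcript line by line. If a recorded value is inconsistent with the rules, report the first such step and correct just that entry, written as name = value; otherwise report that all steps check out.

Recomputing the run from the initial state:
step 1: [-2]
step 2: [-2, -4]
step 3: [8]
step 4: [8, 6]
step 5: [8, 6, -3]
step 6: [8, 6, -3, -6]
step 7: [8, 6, -3, -6, 3]
step 8: [8, 6, -3, -3]
step 9: [8, 6, -3, -3, 9]
step 10: [8, 6, -3, -3, 9, 7]
step 11: [8, 6, -3, -3, 63]
step 12: [8, 6, -3, -3, 63, 7]
step 13: [8, 6, -3, -3, 441]
step 14: [8, 6, -3, -3, 441, 8]
step 15: [8, 6, -3, -3, 3528]
step 16: [8, 6, -3, -3, 3528, 7]
The first disagreement with the transcript is at step 15, where the value should be top = 3528.

step 15, top = 3528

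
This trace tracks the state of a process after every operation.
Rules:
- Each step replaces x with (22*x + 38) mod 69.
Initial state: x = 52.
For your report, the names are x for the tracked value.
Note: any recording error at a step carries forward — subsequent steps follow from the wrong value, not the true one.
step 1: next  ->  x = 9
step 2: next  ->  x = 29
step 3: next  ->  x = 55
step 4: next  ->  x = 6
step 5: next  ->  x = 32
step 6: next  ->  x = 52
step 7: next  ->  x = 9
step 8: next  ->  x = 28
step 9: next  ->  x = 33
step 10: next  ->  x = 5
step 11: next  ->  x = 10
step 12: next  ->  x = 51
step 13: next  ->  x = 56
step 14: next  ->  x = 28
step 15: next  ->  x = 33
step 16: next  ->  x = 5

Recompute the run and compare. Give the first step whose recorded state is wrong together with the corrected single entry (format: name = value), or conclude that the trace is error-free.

step 8, x = 29

step 1: x = (22*52 + 38) mod 69 = 9 -> matches
step 2: x = (22*9 + 38) mod 69 = 29 -> agrees with the trace
step 3: x = (22*29 + 38) mod 69 = 55 -> matches
step 4: x = (22*55 + 38) mod 69 = 6 -> same as recorded
step 5: x = (22*6 + 38) mod 69 = 32 -> in agreement
step 6: x = (22*32 + 38) mod 69 = 52 -> same as recorded
step 7: x = (22*52 + 38) mod 69 = 9 -> in agreement
step 8: x = (22*9 + 38) mod 69 = 29 -> first mismatch against the trace
Step 8 is the first one off; corrected, x = 29.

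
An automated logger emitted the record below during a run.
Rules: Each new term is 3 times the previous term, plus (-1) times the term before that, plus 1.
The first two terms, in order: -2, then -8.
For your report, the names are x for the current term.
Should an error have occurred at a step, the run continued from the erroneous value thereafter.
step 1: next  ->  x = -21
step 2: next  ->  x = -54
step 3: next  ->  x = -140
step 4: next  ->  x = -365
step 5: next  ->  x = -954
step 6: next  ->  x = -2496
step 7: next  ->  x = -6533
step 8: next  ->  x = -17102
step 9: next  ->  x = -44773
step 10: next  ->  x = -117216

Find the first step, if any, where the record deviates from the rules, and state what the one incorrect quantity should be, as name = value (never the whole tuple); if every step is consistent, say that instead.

step 9, x = -44772

1. x = 3*(-8) + (-1)*(-2) + (1) = -21 (consistent with the record)
2. x = 3*(-21) + (-1)*(-8) + (1) = -54 (exactly as logged)
3. x = 3*(-54) + (-1)*(-21) + (1) = -140 (confirmed correct)
4. x = 3*(-140) + (-1)*(-54) + (1) = -365 (matches)
5. x = 3*(-365) + (-1)*(-140) + (1) = -954 (in agreement)
6. x = 3*(-954) + (-1)*(-365) + (1) = -2496 (consistent with the record)
7. x = 3*(-2496) + (-1)*(-954) + (1) = -6533 (matches)
8. x = 3*(-6533) + (-1)*(-2496) + (1) = -17102 (agrees with the record)
9. x = 3*(-17102) + (-1)*(-6533) + (1) = -44772 (the record has a different value)
Step 9 is the first one off; corrected, x = -44772.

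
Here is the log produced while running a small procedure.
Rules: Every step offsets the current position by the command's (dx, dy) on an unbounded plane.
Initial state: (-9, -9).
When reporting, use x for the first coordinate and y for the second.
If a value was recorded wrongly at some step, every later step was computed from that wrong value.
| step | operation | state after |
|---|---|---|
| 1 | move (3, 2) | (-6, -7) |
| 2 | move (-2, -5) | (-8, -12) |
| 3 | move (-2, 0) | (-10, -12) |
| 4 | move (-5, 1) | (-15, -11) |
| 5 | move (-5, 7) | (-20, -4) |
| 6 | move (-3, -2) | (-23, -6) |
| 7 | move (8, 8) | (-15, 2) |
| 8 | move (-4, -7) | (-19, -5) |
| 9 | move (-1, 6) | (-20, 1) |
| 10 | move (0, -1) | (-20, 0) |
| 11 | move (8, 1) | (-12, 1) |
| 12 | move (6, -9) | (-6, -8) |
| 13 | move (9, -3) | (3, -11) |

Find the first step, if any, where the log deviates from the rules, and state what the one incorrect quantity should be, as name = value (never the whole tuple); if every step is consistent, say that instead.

no error

Step 1: x = -9 + (3) = -6, y = -9 + (2) = -7 — in agreement.
Step 2: x = -6 + (-2) = -8, y = -7 + (-5) = -12 — checks out.
Step 3: x = -8 + (-2) = -10, y = -12 + (0) = -12 — confirmed correct.
Step 4: x = -10 + (-5) = -15, y = -12 + (1) = -11 — checks out.
Step 5: x = -15 + (-5) = -20, y = -11 + (7) = -4 — no discrepancy.
Step 6: x = -20 + (-3) = -23, y = -4 + (-2) = -6 — matches.
Step 7: x = -23 + (8) = -15, y = -6 + (8) = 2 — same as recorded.
Step 8: x = -15 + (-4) = -19, y = 2 + (-7) = -5 — checks out.
Step 9: x = -19 + (-1) = -20, y = -5 + (6) = 1 — no discrepancy.
Step 10: x = -20 + (0) = -20, y = 1 + (-1) = 0 — same as recorded.
Step 11: x = -20 + (8) = -12, y = 0 + (1) = 1 — in agreement.
Step 12: x = -12 + (6) = -6, y = 1 + (-9) = -8 — consistent with the log.
Step 13: x = -6 + (9) = 3, y = -8 + (-3) = -11 — in agreement.
Every step is consistent.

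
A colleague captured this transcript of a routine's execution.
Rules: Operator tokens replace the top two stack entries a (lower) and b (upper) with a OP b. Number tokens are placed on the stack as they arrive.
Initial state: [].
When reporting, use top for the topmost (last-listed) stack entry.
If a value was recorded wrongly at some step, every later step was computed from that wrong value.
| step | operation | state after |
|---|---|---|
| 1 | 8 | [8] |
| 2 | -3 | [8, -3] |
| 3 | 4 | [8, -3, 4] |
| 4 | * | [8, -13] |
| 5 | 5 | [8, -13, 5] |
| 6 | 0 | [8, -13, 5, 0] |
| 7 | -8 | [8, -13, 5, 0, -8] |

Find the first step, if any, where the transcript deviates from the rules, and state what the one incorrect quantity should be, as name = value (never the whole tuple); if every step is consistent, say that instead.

Recomputing the run from the initial state:
step 1: [8]
step 2: [8, -3]
step 3: [8, -3, 4]
step 4: [8, -12]
step 5: [8, -12, 5]
step 6: [8, -12, 5, 0]
step 7: [8, -12, 5, 0, -8]
The first disagreement with the transcript is at step 4, where the value should be top = -12.

step 4, top = -12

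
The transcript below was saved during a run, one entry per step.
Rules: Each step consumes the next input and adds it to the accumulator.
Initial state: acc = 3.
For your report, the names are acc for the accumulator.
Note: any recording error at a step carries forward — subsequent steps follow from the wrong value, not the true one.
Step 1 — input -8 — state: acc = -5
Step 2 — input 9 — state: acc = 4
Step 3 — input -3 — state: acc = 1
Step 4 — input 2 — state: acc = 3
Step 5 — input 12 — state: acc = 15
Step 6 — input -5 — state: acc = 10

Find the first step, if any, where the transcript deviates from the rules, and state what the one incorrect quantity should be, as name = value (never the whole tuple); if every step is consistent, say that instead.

no error

1. acc = 3 + -8 = -5 (confirmed correct)
2. acc = -5 + 9 = 4 (in agreement)
3. acc = 4 + -3 = 1 (agrees with the transcript)
4. acc = 1 + 2 = 3 (no discrepancy)
5. acc = 3 + 12 = 15 (agrees with the transcript)
6. acc = 15 + -5 = 10 (in agreement)
All entries verified; no error found.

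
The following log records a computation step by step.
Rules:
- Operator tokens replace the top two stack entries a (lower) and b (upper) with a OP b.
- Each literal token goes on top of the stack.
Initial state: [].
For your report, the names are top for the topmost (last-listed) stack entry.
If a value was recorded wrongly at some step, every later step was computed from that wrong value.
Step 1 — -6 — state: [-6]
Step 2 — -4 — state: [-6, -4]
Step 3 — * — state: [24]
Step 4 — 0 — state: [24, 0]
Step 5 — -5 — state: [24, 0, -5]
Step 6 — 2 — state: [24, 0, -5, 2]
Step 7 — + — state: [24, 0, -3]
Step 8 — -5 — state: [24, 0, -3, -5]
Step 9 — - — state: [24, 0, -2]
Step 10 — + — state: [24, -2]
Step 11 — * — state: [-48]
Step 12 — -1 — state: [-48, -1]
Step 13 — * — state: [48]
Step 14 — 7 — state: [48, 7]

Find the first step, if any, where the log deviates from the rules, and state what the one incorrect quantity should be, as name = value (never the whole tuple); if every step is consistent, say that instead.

step 9, top = 2

Recomputing the run from the initial state:
step 1: [-6]
step 2: [-6, -4]
step 3: [24]
step 4: [24, 0]
step 5: [24, 0, -5]
step 6: [24, 0, -5, 2]
step 7: [24, 0, -3]
step 8: [24, 0, -3, -5]
step 9: [24, 0, 2]
step 10: [24, 2]
step 11: [48]
step 12: [48, -1]
step 13: [-48]
step 14: [-48, 7]
The first disagreement with the log is at step 9, where the value should be top = 2.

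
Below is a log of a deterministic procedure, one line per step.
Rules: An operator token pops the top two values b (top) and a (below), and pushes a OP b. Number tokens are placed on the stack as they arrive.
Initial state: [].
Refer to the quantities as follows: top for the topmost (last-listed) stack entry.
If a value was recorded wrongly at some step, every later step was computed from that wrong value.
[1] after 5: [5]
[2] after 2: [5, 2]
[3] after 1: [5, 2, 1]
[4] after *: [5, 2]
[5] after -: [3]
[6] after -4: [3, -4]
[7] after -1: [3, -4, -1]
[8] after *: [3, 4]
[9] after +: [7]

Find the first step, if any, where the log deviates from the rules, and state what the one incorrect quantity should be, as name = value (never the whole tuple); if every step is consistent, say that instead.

1. push 5: top = 5 (same as recorded)
2. push 2: top = 2 (verified)
3. push 1: top = 1 (in agreement)
4. 2 * 1 = 2 (checks out)
5. 5 - 2 = 3 (agrees with the log)
6. push -4: top = -4 (no discrepancy)
7. push -1: top = -1 (matches)
8. -4 * -1 = 4 (checks out)
9. 3 + 4 = 7 (agrees with the log)
All steps check out; nothing to correct.

no error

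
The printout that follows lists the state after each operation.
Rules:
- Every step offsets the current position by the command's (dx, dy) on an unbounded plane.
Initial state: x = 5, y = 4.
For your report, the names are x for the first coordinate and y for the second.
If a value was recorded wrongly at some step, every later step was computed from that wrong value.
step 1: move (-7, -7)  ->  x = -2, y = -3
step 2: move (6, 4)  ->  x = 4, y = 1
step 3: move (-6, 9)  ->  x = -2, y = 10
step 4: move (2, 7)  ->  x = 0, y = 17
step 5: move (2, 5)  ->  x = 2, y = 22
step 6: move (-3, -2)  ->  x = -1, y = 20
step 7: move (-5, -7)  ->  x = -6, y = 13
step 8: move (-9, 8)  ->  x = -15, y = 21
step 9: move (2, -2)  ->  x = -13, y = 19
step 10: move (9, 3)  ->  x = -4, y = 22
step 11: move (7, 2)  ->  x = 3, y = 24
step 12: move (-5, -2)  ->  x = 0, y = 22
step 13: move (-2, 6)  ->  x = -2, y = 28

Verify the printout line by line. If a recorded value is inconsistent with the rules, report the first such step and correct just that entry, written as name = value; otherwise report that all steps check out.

step 12, x = -2

1. x = 5 + (-7) = -2, y = 4 + (-7) = -3 (in agreement)
2. x = -2 + (6) = 4, y = -3 + (4) = 1 (consistent with the printout)
3. x = 4 + (-6) = -2, y = 1 + (9) = 10 (consistent with the printout)
4. x = -2 + (2) = 0, y = 10 + (7) = 17 (consistent with the printout)
5. x = 0 + (2) = 2, y = 17 + (5) = 22 (checks out)
6. x = 2 + (-3) = -1, y = 22 + (-2) = 20 (same as recorded)
7. x = -1 + (-5) = -6, y = 20 + (-7) = 13 (checks out)
8. x = -6 + (-9) = -15, y = 13 + (8) = 21 (verified)
9. x = -15 + (2) = -13, y = 21 + (-2) = 19 (confirmed correct)
10. x = -13 + (9) = -4, y = 19 + (3) = 22 (consistent with the printout)
11. x = -4 + (7) = 3, y = 22 + (2) = 24 (confirmed correct)
12. x = 3 + (-5) = -2, y = 24 + (-2) = 22 (a discrepancy with the printout)
First deviation found at step 12; the corrected entry is x = -2.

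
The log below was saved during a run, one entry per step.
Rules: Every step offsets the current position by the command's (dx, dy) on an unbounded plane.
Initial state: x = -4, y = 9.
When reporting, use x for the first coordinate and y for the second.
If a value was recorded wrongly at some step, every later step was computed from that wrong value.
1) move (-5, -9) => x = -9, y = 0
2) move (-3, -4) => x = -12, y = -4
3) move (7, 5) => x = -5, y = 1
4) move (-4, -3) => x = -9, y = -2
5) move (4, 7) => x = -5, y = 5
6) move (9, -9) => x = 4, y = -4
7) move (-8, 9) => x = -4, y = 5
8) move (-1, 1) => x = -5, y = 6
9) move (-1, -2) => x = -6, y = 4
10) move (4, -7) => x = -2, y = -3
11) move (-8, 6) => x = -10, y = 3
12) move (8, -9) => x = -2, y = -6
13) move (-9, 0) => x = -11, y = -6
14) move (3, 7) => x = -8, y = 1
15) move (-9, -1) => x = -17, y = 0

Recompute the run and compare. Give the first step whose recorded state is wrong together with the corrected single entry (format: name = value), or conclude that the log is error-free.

Step 1: x = -4 + (-5) = -9, y = 9 + (-9) = 0 — consistent with the log.
Step 2: x = -9 + (-3) = -12, y = 0 + (-4) = -4 — consistent with the log.
Step 3: x = -12 + (7) = -5, y = -4 + (5) = 1 — matches.
Step 4: x = -5 + (-4) = -9, y = 1 + (-3) = -2 — consistent with the log.
Step 5: x = -9 + (4) = -5, y = -2 + (7) = 5 — verified.
Step 6: x = -5 + (9) = 4, y = 5 + (-9) = -4 — exactly as logged.
Step 7: x = 4 + (-8) = -4, y = -4 + (9) = 5 — no discrepancy.
Step 8: x = -4 + (-1) = -5, y = 5 + (1) = 6 — no discrepancy.
Step 9: x = -5 + (-1) = -6, y = 6 + (-2) = 4 — no discrepancy.
Step 10: x = -6 + (4) = -2, y = 4 + (-7) = -3 — checks out.
Step 11: x = -2 + (-8) = -10, y = -3 + (6) = 3 — exactly as logged.
Step 12: x = -10 + (8) = -2, y = 3 + (-9) = -6 — checks out.
Step 13: x = -2 + (-9) = -11, y = -6 + (0) = -6 — no discrepancy.
Step 14: x = -11 + (3) = -8, y = -6 + (7) = 1 — verified.
Step 15: x = -8 + (-9) = -17, y = 1 + (-1) = 0 — verified.
The recomputation confirms every line.

no error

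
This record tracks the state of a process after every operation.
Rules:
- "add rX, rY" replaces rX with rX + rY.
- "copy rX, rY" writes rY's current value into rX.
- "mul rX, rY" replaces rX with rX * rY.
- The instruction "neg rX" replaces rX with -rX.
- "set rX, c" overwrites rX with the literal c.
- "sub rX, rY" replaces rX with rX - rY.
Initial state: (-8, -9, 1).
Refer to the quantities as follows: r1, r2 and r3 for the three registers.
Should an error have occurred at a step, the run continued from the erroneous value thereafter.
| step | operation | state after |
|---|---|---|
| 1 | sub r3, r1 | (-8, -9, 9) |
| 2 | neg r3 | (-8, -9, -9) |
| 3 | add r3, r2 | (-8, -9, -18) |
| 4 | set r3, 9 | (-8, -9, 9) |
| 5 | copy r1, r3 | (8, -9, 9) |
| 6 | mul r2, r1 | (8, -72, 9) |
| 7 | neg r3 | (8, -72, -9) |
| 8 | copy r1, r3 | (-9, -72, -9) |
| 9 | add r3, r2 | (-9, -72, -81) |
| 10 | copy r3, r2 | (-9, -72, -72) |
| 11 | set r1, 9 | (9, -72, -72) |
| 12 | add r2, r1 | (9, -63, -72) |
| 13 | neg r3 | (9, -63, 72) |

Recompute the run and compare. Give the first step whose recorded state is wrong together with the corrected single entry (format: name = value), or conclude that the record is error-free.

Step 1: r3 = 1 - -8 = 9 — checks out.
Step 2: r3 = -(9) = -9 — no discrepancy.
Step 3: r3 = -9 + -9 = -18 — verified.
Step 4: r3 = 9 — checks out.
Step 5: r1 = 9 — not what was recorded.
Conclusion: step 5 carries the first error; the entry should be r1 = 9.

step 5, r1 = 9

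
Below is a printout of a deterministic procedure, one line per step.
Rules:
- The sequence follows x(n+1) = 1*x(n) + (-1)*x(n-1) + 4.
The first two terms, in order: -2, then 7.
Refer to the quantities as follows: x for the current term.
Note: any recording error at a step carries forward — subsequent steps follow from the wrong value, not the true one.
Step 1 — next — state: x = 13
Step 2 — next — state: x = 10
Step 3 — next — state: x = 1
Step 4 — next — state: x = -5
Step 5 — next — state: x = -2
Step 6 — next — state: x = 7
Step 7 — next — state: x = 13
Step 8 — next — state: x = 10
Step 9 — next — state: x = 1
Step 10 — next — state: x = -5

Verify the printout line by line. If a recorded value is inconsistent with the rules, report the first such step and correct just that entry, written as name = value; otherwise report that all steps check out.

Recomputing the run from the initial state:
step 1: x = 13
step 2: x = 10
step 3: x = 1
step 4: x = -5
step 5: x = -2
step 6: x = 7
step 7: x = 13
step 8: x = 10
step 9: x = 1
step 10: x = -5
This matches the printout at every step.

no error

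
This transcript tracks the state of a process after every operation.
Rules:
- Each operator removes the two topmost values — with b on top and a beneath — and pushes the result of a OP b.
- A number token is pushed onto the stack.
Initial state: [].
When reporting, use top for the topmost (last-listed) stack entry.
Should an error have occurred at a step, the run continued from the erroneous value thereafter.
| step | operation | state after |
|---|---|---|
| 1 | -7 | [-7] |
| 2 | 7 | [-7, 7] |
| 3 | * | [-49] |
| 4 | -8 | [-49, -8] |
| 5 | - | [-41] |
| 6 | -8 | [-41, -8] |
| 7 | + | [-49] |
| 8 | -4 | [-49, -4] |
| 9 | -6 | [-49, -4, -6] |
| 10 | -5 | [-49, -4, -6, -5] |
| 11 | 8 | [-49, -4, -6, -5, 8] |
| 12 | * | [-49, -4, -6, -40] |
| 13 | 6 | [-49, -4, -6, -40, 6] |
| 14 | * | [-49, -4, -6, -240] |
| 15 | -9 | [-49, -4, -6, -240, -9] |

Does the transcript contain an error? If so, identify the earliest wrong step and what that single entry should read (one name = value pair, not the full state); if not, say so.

1. push -7: top = -7 (consistent with the transcript)
2. push 7: top = 7 (matches)
3. -7 * 7 = -49 (agrees with the transcript)
4. push -8: top = -8 (no discrepancy)
5. -49 - -8 = -41 (no discrepancy)
6. push -8: top = -8 (confirmed correct)
7. -41 + -8 = -49 (agrees with the transcript)
8. push -4: top = -4 (exactly as logged)
9. push -6: top = -6 (no discrepancy)
10. push -5: top = -5 (confirmed correct)
11. push 8: top = 8 (matches)
12. -5 * 8 = -40 (no discrepancy)
13. push 6: top = 6 (same as recorded)
14. -40 * 6 = -240 (checks out)
15. push -9: top = -9 (exactly as logged)
The recomputation confirms every line.

no error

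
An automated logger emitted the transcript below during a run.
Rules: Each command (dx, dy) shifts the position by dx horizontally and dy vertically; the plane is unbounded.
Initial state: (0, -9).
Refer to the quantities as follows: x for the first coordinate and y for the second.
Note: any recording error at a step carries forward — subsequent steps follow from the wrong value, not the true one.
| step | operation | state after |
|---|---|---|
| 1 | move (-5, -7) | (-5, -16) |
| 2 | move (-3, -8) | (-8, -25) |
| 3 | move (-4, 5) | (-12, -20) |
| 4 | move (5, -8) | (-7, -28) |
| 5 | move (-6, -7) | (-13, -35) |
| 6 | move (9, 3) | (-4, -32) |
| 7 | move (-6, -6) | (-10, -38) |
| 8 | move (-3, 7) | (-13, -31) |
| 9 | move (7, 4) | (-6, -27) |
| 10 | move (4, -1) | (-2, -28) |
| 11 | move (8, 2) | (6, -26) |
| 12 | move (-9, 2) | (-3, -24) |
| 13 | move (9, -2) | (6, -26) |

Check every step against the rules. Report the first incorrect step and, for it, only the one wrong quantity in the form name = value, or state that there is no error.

1. x = 0 + (-5) = -5, y = -9 + (-7) = -16 (agrees with the transcript)
2. x = -5 + (-3) = -8, y = -16 + (-8) = -24 (the transcript has a different value)
That makes step 2 the first incorrect line — y = -24 is what it should show.

step 2, y = -24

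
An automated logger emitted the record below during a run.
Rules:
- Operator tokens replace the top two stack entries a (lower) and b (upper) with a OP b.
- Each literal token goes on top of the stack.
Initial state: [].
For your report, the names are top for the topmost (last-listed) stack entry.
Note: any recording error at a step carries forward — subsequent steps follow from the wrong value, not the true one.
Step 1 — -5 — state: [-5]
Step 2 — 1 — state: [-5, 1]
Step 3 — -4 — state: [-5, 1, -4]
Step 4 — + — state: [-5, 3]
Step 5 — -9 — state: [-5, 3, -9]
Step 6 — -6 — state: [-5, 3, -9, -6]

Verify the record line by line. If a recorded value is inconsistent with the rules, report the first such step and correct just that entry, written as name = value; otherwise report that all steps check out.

Recomputing the run from the initial state:
step 1: [-5]
step 2: [-5, 1]
step 3: [-5, 1, -4]
step 4: [-5, -3]
step 5: [-5, -3, -9]
step 6: [-5, -3, -9, -6]
The first disagreement with the record is at step 4, where the value should be top = -3.

step 4, top = -3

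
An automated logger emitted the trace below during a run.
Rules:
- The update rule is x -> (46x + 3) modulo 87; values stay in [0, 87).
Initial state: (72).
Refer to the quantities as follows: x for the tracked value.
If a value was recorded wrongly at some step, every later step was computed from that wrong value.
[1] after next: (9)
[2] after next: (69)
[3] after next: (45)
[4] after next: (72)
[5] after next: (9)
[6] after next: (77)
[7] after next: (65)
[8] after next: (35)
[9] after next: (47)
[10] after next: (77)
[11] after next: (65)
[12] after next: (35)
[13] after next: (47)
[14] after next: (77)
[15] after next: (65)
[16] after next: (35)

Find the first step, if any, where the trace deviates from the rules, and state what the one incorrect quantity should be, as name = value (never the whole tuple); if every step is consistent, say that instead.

step 6, x = 69

Step 1: x = (46*72 + 3) mod 87 = 9 — no discrepancy.
Step 2: x = (46*9 + 3) mod 87 = 69 — same as recorded.
Step 3: x = (46*69 + 3) mod 87 = 45 — matches.
Step 4: x = (46*45 + 3) mod 87 = 72 — matches.
Step 5: x = (46*72 + 3) mod 87 = 9 — verified.
Step 6: x = (46*9 + 3) mod 87 = 69 — the trace has a different value.
So the first discrepancy is step 6, where the right value is x = 69.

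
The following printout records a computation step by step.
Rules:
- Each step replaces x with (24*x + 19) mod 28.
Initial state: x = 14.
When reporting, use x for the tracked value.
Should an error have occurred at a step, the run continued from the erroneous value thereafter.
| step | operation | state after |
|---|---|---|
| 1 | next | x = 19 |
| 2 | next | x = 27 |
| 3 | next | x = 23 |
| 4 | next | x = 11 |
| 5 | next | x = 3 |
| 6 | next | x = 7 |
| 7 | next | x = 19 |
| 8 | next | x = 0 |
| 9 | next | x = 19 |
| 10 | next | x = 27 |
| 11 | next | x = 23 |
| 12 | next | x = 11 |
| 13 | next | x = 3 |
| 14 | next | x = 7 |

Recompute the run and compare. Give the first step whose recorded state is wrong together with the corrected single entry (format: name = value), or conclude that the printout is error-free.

step 8, x = 27

1. x = (24*14 + 19) mod 28 = 19 (verified)
2. x = (24*19 + 19) mod 28 = 27 (in agreement)
3. x = (24*27 + 19) mod 28 = 23 (confirmed correct)
4. x = (24*23 + 19) mod 28 = 11 (in agreement)
5. x = (24*11 + 19) mod 28 = 3 (in agreement)
6. x = (24*3 + 19) mod 28 = 7 (agrees with the printout)
7. x = (24*7 + 19) mod 28 = 19 (no discrepancy)
8. x = (24*19 + 19) mod 28 = 27 (the entry is off here)
The audit stops at step 8: the recorded entry is wrong and should be x = 27.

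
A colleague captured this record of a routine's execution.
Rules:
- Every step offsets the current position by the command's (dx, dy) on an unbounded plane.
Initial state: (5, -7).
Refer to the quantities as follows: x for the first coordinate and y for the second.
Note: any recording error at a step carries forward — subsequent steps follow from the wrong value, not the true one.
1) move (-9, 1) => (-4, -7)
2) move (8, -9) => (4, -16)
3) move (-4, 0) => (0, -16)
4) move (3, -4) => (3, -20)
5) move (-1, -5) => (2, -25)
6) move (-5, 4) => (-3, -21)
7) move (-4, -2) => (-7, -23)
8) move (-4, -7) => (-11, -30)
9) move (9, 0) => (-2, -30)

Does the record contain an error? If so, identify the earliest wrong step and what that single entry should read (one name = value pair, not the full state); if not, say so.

step 1, y = -6

Recomputing the run from the initial state:
step 1: x = -4, y = -6
step 2: x = 4, y = -15
step 3: x = 0, y = -15
step 4: x = 3, y = -19
step 5: x = 2, y = -24
step 6: x = -3, y = -20
step 7: x = -7, y = -22
step 8: x = -11, y = -29
step 9: x = -2, y = -29
The first disagreement with the record is at step 1, where the value should be y = -6.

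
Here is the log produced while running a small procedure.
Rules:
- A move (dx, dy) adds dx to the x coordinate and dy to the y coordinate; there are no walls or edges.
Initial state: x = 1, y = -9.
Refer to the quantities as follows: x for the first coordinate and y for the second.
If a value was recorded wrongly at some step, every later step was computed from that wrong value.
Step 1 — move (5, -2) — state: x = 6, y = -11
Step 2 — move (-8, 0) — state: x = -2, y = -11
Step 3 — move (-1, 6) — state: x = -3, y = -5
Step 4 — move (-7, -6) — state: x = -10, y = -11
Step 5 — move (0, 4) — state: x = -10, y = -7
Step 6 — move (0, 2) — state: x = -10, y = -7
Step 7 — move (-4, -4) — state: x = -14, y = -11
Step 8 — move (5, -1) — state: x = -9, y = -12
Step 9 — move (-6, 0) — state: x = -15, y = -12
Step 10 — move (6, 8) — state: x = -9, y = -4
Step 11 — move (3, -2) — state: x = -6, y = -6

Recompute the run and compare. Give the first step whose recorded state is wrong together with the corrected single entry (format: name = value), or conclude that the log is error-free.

step 6, y = -5

Recomputing the run from the initial state:
step 1: x = 6, y = -11
step 2: x = -2, y = -11
step 3: x = -3, y = -5
step 4: x = -10, y = -11
step 5: x = -10, y = -7
step 6: x = -10, y = -5
step 7: x = -14, y = -9
step 8: x = -9, y = -10
step 9: x = -15, y = -10
step 10: x = -9, y = -2
step 11: x = -6, y = -4
The first disagreement with the log is at step 6, where the value should be y = -5.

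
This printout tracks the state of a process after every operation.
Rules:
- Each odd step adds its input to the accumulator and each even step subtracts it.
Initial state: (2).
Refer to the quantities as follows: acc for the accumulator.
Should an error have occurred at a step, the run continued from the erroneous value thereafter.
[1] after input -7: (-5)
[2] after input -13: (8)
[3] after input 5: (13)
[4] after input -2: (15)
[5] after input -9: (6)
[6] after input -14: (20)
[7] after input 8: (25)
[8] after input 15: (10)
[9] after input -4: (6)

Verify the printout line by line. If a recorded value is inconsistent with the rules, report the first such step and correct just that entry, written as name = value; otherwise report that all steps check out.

Recomputing the run from the initial state:
step 1: acc = -5
step 2: acc = 8
step 3: acc = 13
step 4: acc = 15
step 5: acc = 6
step 6: acc = 20
step 7: acc = 28
step 8: acc = 13
step 9: acc = 9
The first disagreement with the printout is at step 7, where the value should be acc = 28.

step 7, acc = 28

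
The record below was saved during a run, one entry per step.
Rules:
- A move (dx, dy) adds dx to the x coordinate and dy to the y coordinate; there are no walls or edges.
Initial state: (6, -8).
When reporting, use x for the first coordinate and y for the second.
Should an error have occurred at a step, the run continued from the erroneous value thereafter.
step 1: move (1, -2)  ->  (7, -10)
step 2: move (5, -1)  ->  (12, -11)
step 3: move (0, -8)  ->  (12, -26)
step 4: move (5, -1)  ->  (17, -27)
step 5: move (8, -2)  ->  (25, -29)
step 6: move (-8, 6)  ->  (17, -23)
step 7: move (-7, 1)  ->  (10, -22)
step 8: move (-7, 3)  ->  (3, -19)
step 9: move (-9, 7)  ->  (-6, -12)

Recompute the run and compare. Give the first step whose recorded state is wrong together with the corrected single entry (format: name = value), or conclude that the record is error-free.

step 3, y = -19

Step 1: x = 6 + (1) = 7, y = -8 + (-2) = -10 — no discrepancy.
Step 2: x = 7 + (5) = 12, y = -10 + (-1) = -11 — no discrepancy.
Step 3: x = 12 + (0) = 12, y = -11 + (-8) = -19 — the record disagrees here.
Step 3 is the first one off; corrected, y = -19.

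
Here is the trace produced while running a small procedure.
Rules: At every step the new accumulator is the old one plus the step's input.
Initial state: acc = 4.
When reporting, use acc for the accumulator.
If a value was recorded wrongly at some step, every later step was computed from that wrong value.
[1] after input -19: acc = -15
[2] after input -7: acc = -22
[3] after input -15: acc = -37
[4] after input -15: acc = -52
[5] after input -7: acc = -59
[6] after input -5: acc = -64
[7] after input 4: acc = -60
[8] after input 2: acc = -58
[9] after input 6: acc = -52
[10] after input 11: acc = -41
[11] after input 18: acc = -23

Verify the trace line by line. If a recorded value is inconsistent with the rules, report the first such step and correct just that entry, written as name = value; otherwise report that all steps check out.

no error

Recomputing the run from the initial state:
step 1: acc = -15
step 2: acc = -22
step 3: acc = -37
step 4: acc = -52
step 5: acc = -59
step 6: acc = -64
step 7: acc = -60
step 8: acc = -58
step 9: acc = -52
step 10: acc = -41
step 11: acc = -23
This matches the trace at every step.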